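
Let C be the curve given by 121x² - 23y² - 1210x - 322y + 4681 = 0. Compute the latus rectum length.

46/11

Collect terms: 121(x² - 10x) -23(y² + 14y) = -4681
Completing the square gives 121(x - 5)² -23(y + 7)² = -4681 + 3025 - 1127 = -2783.
Divide by -2783: (y + 7)²/121 - (x - 5)²/23 = 1
Hyperbola, center (5, -7), transverse axis vertical; a² = 121, b² = 23.
Latus rectum length = 2b²/a = 2·23/11 = 46/11.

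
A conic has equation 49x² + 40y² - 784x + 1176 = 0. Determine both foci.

(8, -3) and (8, 3)

Collect terms: 49(x² - 16x) + 40y² = -1176
Complete the square in x and y: 49(x - 8)² + 40y² = -1176 + 3136 + 0 = 1960
Dividing both sides by 1960: (x - 8)²/40 + y²/49 = 1
Ellipse, center (8, 0), major axis vertical; a² = 49, b² = 40.
c² = a² - b² = 49 - 40 = 9, so c = 3.
Foci lie on the vertical axis through the center: (h, k ± c).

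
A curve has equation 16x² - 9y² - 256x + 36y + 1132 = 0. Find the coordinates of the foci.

(8, -3) and (8, 7)

Group: 16(x² - 16x) -9(y² - 4y) = -1132
Complete the square: 16(x - 8)² -9(y - 2)² = -1132 + 1024 - 36 = -144
Divide by -144: (y - 2)²/16 - (x - 8)²/9 = 1
Hyperbola, center (8, 2), transverse axis vertical; a² = 16, b² = 9.
c² = a² + b² = 16 + 9 = 25, so c = 5.
Foci lie on the vertical axis through the center: (h, k ± c).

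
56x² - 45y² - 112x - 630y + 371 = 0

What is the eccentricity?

e = √1414/28

Group the x- and y-terms: 56(x² - 2x) -45(y² + 14y) = -371
Complete the square: 56(x - 1)² -45(y + 7)² = -371 + 56 - 2205 = -2520
Dividing both sides by -2520: (y + 7)²/56 - (x - 1)²/45 = 1
Hyperbola, center (1, -7), transverse axis vertical; a² = 56, b² = 45.
c² = a² + b² = 101, so c = √101.
e = c/a = √101/2√14 = √1414/28.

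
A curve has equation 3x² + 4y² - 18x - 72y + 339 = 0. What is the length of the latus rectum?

Rearranging, 3(x² - 6x) + 4(y² - 18y) = -339.
Complete the square in x and y: 3(x - 3)² + 4(y - 9)² = -339 + 27 + 324 = 12
Divide through by 12 to get (x - 3)²/4 + (y - 9)²/3 = 1.
Ellipse, center (3, 9), major axis horizontal; a² = 4, b² = 3.
Latus rectum length = 2b²/a = 2·3/2 = 3.

3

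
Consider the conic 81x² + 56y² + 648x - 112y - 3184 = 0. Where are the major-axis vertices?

Group: 81(x² + 8x) + 56(y² - 2y) = 3184
Completing the square gives 81(x + 4)² + 56(y - 1)² = 3184 + 1296 + 56 = 4536.
Dividing both sides by 4536: (x + 4)²/56 + (y - 1)²/81 = 1
Ellipse, center (-4, 1), major axis vertical; a² = 81, b² = 56.
a = 9. Vertices at (h, k ± a).

(-4, -8) and (-4, 10)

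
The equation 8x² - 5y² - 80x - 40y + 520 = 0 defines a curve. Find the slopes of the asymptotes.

Collect terms: 8(x² - 10x) -5(y² + 8y) = -520
Complete the square in x and y: 8(x - 5)² -5(y + 4)² = -520 + 200 - 80 = -400
Dividing both sides by -400: (y + 4)²/80 - (x - 5)²/50 = 1
Hyperbola, center (5, -4), transverse axis vertical; a² = 80, b² = 50.
For a vertical hyperbola the asymptotes have slope ±a/b.
Here that is ±4√5/5√2 = ±2√10/5.

2√10/5 and -2√10/5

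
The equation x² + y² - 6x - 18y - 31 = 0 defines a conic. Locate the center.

(x² - 6x) + (y² - 18y) = 31
Complete the square: (x - 3)² + (y - 9)² = 31 + 9 + 81 = 121
So (x - 3)² + (y - 9)² = 121.
Circle centered at (3, 9) with r² = 121.

(3, 9)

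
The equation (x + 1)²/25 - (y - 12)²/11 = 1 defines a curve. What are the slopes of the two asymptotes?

√11/5 and -√11/5

Center (-1, 12). The positive term is the x-term, so the transverse axis is horizontal; a² = 25, b² = 11.
For a horizontal hyperbola the asymptotes have slope ±b/a.
Here that is ±√11/5.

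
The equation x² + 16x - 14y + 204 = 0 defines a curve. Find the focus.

Only x is squared. Complete the square in x: (x + 8)² = 14(y - 10).
Vertex (-8, 10); 4p = 14 so p = 7/2. Opens up.
Focus is p units from the vertex along the axis: (h, k + p).

(-8, 27/2)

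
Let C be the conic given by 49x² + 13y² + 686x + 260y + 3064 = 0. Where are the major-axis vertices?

(-7, -17) and (-7, -3)

49(x² + 14x) + 13(y² + 20y) = -3064
Complete the square: 49(x + 7)² + 13(y + 10)² = -3064 + 2401 + 1300 = 637
Dividing both sides by 637: (x + 7)²/13 + (y + 10)²/49 = 1
Ellipse, center (-7, -10), major axis vertical; a² = 49, b² = 13.
a = 7. Vertices at (h, k ± a).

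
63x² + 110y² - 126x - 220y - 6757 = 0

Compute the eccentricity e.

e = √5170/110

Group: 63(x² - 2x) + 110(y² - 2y) = 6757
Completing the square gives 63(x - 1)² + 110(y - 1)² = 6757 + 63 + 110 = 6930.
Divide by 6930: (x - 1)²/110 + (y - 1)²/63 = 1
Ellipse, center (1, 1), major axis horizontal; a² = 110, b² = 63.
c² = a² - b² = 47, so c = √47.
e = c/a = √47/√110 = √5170/110.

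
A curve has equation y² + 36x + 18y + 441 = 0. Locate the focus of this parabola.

Only y is squared. Complete the square in y: (y + 9)² = -36(x + 10).
Vertex (-10, -9); 4p = -36 so p = -9. Opens left.
Focus is p units from the vertex along the axis: (h + p, k).

(-19, -9)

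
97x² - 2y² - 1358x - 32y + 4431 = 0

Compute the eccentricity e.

e = 3√22/2

97(x² - 14x) -2(y² + 16y) = -4431
Completing the square gives 97(x - 7)² -2(y + 8)² = -4431 + 4753 - 128 = 194.
Divide by 194: (x - 7)²/2 - (y + 8)²/97 = 1
Hyperbola, center (7, -8), transverse axis horizontal; a² = 2, b² = 97.
c² = a² + b² = 99, so c = 3√11.
e = c/a = 3√11/√2 = 3√22/2.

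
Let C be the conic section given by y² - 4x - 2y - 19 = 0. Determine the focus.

Only y is squared. Complete the square in y: (y - 1)² = 4(x + 5).
Vertex (-5, 1); 4p = 4 so p = 1. Opens right.
Focus is p units from the vertex along the axis: (h + p, k).

(-4, 1)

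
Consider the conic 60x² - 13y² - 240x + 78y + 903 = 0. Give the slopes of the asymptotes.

60(x² - 4x) -13(y² - 6y) = -903
Complete the square in x and y: 60(x - 2)² -13(y - 3)² = -903 + 240 - 117 = -780
Dividing both sides by -780: (y - 3)²/60 - (x - 2)²/13 = 1
Hyperbola, center (2, 3), transverse axis vertical; a² = 60, b² = 13.
For a vertical hyperbola the asymptotes have slope ±a/b.
Here that is ±2√15/√13 = ±2√195/13.

2√195/13 and -2√195/13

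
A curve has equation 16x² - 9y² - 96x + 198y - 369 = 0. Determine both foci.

Group the x- and y-terms: 16(x² - 6x) -9(y² - 22y) = 369
Complete the square in x and y: 16(x - 3)² -9(y - 11)² = 369 + 144 - 1089 = -576
Divide through by -576 to get (y - 11)²/64 - (x - 3)²/36 = 1.
Hyperbola, center (3, 11), transverse axis vertical; a² = 64, b² = 36.
c² = a² + b² = 64 + 36 = 100, so c = 10.
Foci lie on the vertical axis through the center: (h, k ± c).

(3, 1) and (3, 21)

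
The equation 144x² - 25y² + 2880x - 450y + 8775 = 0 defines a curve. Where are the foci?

(-23, -9) and (3, -9)

144(x² + 20x) -25(y² + 18y) = -8775
Complete the square in x and y: 144(x + 10)² -25(y + 9)² = -8775 + 14400 - 2025 = 3600
Dividing both sides by 3600: (x + 10)²/25 - (y + 9)²/144 = 1
Hyperbola, center (-10, -9), transverse axis horizontal; a² = 25, b² = 144.
c² = a² + b² = 25 + 144 = 169, so c = 13.
Foci lie on the horizontal axis through the center: (h ± c, k).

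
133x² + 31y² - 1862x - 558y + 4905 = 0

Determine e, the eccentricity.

e = √13566/133

Group the x- and y-terms: 133(x² - 14x) + 31(y² - 18y) = -4905
Completing the square gives 133(x - 7)² + 31(y - 9)² = -4905 + 6517 + 2511 = 4123.
Dividing both sides by 4123: (x - 7)²/31 + (y - 9)²/133 = 1
Ellipse, center (7, 9), major axis vertical; a² = 133, b² = 31.
c² = a² - b² = 102, so c = √102.
e = c/a = √102/√133 = √13566/133.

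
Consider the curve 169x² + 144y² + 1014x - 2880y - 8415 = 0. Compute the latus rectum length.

169(x² + 6x) + 144(y² - 20y) = 8415
Complete the square in x and y: 169(x + 3)² + 144(y - 10)² = 8415 + 1521 + 14400 = 24336
Divide by 24336: (x + 3)²/144 + (y - 10)²/169 = 1
Ellipse, center (-3, 10), major axis vertical; a² = 169, b² = 144.
Latus rectum length = 2b²/a = 2·144/13 = 288/13.

288/13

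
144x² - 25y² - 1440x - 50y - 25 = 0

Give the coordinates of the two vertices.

Rearranging, 144(x² - 10x) -25(y² + 2y) = 25.
Complete the square in x and y: 144(x - 5)² -25(y + 1)² = 25 + 3600 - 25 = 3600
Divide through by 3600 to get (x - 5)²/25 - (y + 1)²/144 = 1.
Hyperbola, center (5, -1), transverse axis horizontal; a² = 25, b² = 144.
a = 5. Vertices at (h ± a, k).

(0, -1) and (10, -1)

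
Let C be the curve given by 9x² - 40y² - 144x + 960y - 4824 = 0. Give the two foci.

(8, 5) and (8, 19)

Group: 9(x² - 16x) -40(y² - 24y) = 4824
Complete the square in x and y: 9(x - 8)² -40(y - 12)² = 4824 + 576 - 5760 = -360
Divide through by -360 to get (y - 12)²/9 - (x - 8)²/40 = 1.
Hyperbola, center (8, 12), transverse axis vertical; a² = 9, b² = 40.
c² = a² + b² = 9 + 40 = 49, so c = 7.
Foci lie on the vertical axis through the center: (h, k ± c).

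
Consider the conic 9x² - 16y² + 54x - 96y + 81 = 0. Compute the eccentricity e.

9(x² + 6x) -16(y² + 6y) = -81
9(x + 3)² -16(y + 3)² = -81 + 81 - 144 = -144
Divide through by -144 to get (y + 3)²/9 - (x + 3)²/16 = 1.
Hyperbola, center (-3, -3), transverse axis vertical; a² = 9, b² = 16.
c² = a² + b² = 25, so c = 5.
e = c/a = 5/3.

e = 5/3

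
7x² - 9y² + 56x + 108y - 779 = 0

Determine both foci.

(-16, 6) and (8, 6)

Group the x- and y-terms: 7(x² + 8x) -9(y² - 12y) = 779
Complete the square: 7(x + 4)² -9(y - 6)² = 779 + 112 - 324 = 567
Dividing both sides by 567: (x + 4)²/81 - (y - 6)²/63 = 1
Hyperbola, center (-4, 6), transverse axis horizontal; a² = 81, b² = 63.
c² = a² + b² = 81 + 63 = 144, so c = 12.
Foci lie on the horizontal axis through the center: (h ± c, k).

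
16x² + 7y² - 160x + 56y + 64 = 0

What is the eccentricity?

Group: 16(x² - 10x) + 7(y² + 8y) = -64
Complete the square in x and y: 16(x - 5)² + 7(y + 4)² = -64 + 400 + 112 = 448
Divide through by 448 to get (x - 5)²/28 + (y + 4)²/64 = 1.
Ellipse, center (5, -4), major axis vertical; a² = 64, b² = 28.
c² = a² - b² = 36, so c = 6.
e = c/a = 6/8 = 3/4.

e = 3/4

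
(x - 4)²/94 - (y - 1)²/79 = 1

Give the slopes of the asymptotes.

Center (4, 1). The positive term is the x-term, so the transverse axis is horizontal; a² = 94, b² = 79.
For a horizontal hyperbola the asymptotes have slope ±b/a.
Here that is ±√79/√94 = ±√7426/94.

√7426/94 and -√7426/94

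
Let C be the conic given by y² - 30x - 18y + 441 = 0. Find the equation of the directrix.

x = 9/2

Only y is squared. Complete the square in y: (y - 9)² = 30(x - 12).
Vertex (12, 9); 4p = 30 so p = 15/2. Opens right.
Directrix is the vertical line x = h − p = 12 − (15/2) = 9/2.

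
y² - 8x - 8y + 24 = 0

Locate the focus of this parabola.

Only y is squared. Complete the square in y: (y - 4)² = 8(x - 1).
Vertex (1, 4); 4p = 8 so p = 2. Opens right.
Focus is p units from the vertex along the axis: (h + p, k).

(3, 4)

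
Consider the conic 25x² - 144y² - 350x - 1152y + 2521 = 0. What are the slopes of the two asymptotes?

25(x² - 14x) -144(y² + 8y) = -2521
Complete the square: 25(x - 7)² -144(y + 4)² = -2521 + 1225 - 2304 = -3600
Divide through by -3600 to get (y + 4)²/25 - (x - 7)²/144 = 1.
Hyperbola, center (7, -4), transverse axis vertical; a² = 25, b² = 144.
For a vertical hyperbola the asymptotes have slope ±a/b.
Here that is ±5/12.

5/12 and -5/12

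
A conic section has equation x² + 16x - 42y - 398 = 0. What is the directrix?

Only x is squared. Complete the square in x: (x + 8)² = 42(y + 11).
Vertex (-8, -11); 4p = 42 so p = 21/2. Opens up.
Directrix is the horizontal line y = k − p = -11 − (21/2) = -43/2.

y = -43/2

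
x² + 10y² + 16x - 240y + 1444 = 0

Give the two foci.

(-8 - 3√6, 12) and (-8 + 3√6, 12)

Group: (x² + 16x) + 10(y² - 24y) = -1444
(x + 8)² + 10(y - 12)² = -1444 + 64 + 1440 = 60
Divide by 60: (x + 8)²/60 + (y - 12)²/6 = 1
Ellipse, center (-8, 12), major axis horizontal; a² = 60, b² = 6.
c² = a² - b² = 60 - 6 = 54, so c = 3√6.
Foci lie on the horizontal axis through the center: (h ± c, k).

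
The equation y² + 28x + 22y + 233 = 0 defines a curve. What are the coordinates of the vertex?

(-4, -11)

Only y is squared. Complete the square in y: (y + 11)² = -28(x + 4).
Vertex (-4, -11); 4p = -28 so p = -7. Opens left.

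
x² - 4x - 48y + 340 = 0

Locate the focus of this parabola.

Only x is squared. Complete the square in x: (x - 2)² = 48(y - 7).
Vertex (2, 7); 4p = 48 so p = 12. Opens up.
Focus is p units from the vertex along the axis: (h, k + p).

(2, 19)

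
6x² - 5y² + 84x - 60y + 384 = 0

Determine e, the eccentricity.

Group the x- and y-terms: 6(x² + 14x) -5(y² + 12y) = -384
Complete the square in x and y: 6(x + 7)² -5(y + 6)² = -384 + 294 - 180 = -270
Divide by -270: (y + 6)²/54 - (x + 7)²/45 = 1
Hyperbola, center (-7, -6), transverse axis vertical; a² = 54, b² = 45.
c² = a² + b² = 99, so c = 3√11.
e = c/a = 3√11/3√6 = √66/6.

e = √66/6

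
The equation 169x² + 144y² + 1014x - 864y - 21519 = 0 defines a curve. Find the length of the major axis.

26

Group the x- and y-terms: 169(x² + 6x) + 144(y² - 6y) = 21519
Complete the square: 169(x + 3)² + 144(y - 3)² = 21519 + 1521 + 1296 = 24336
Divide through by 24336 to get (x + 3)²/144 + (y - 3)²/169 = 1.
Ellipse, center (-3, 3), major axis vertical; a² = 169, b² = 144.
a² = 169 so a = 13; the major axis has length 2a = 26.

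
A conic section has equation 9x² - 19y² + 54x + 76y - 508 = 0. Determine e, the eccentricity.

e = 2√133/19

Collect terms: 9(x² + 6x) -19(y² - 4y) = 508
Completing the square gives 9(x + 3)² -19(y - 2)² = 508 + 81 - 76 = 513.
Dividing both sides by 513: (x + 3)²/57 - (y - 2)²/27 = 1
Hyperbola, center (-3, 2), transverse axis horizontal; a² = 57, b² = 27.
c² = a² + b² = 84, so c = 2√21.
e = c/a = 2√21/√57 = 2√133/19.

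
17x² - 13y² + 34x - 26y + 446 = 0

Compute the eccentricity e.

e = √510/17

17(x² + 2x) -13(y² + 2y) = -446
Completing the square gives 17(x + 1)² -13(y + 1)² = -446 + 17 - 13 = -442.
Divide through by -442 to get (y + 1)²/34 - (x + 1)²/26 = 1.
Hyperbola, center (-1, -1), transverse axis vertical; a² = 34, b² = 26.
c² = a² + b² = 60, so c = 2√15.
e = c/a = 2√15/√34 = √510/17.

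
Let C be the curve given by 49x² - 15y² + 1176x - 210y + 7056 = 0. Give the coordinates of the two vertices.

(-12, -14) and (-12, 0)

Group: 49(x² + 24x) -15(y² + 14y) = -7056
Completing the square gives 49(x + 12)² -15(y + 7)² = -7056 + 7056 - 735 = -735.
Divide by -735: (y + 7)²/49 - (x + 12)²/15 = 1
Hyperbola, center (-12, -7), transverse axis vertical; a² = 49, b² = 15.
a = 7. Vertices at (h, k ± a).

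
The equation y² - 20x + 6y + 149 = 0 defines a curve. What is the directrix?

x = 2

Only y is squared. Complete the square in y: (y + 3)² = 20(x - 7).
Vertex (7, -3); 4p = 20 so p = 5. Opens right.
Directrix is the vertical line x = h − p = 7 − (5) = 2.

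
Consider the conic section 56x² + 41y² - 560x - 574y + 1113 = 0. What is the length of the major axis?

Rearranging, 56(x² - 10x) + 41(y² - 14y) = -1113.
Complete the square: 56(x - 5)² + 41(y - 7)² = -1113 + 1400 + 2009 = 2296
Divide through by 2296 to get (x - 5)²/41 + (y - 7)²/56 = 1.
Ellipse, center (5, 7), major axis vertical; a² = 56, b² = 41.
a² = 56 so a = 2√14; the major axis has length 2a = 4√14.

4√14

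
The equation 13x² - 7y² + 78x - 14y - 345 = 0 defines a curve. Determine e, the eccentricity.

13(x² + 6x) -7(y² + 2y) = 345
Complete the square in x and y: 13(x + 3)² -7(y + 1)² = 345 + 117 - 7 = 455
Dividing both sides by 455: (x + 3)²/35 - (y + 1)²/65 = 1
Hyperbola, center (-3, -1), transverse axis horizontal; a² = 35, b² = 65.
c² = a² + b² = 100, so c = 10.
e = c/a = 10/√35 = 2√35/7.

e = 2√35/7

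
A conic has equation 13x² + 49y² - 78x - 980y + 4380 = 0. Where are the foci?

Group: 13(x² - 6x) + 49(y² - 20y) = -4380
Completing the square gives 13(x - 3)² + 49(y - 10)² = -4380 + 117 + 4900 = 637.
Dividing both sides by 637: (x - 3)²/49 + (y - 10)²/13 = 1
Ellipse, center (3, 10), major axis horizontal; a² = 49, b² = 13.
c² = a² - b² = 49 - 13 = 36, so c = 6.
Foci lie on the horizontal axis through the center: (h ± c, k).

(-3, 10) and (9, 10)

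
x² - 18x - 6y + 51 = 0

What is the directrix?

Only x is squared. Complete the square in x: (x - 9)² = 6(y + 5).
Vertex (9, -5); 4p = 6 so p = 3/2. Opens up.
Directrix is the horizontal line y = k − p = -5 − (3/2) = -13/2.

y = -13/2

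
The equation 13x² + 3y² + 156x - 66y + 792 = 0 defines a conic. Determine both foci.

(-6, 11 - √10) and (-6, 11 + √10)

Rearranging, 13(x² + 12x) + 3(y² - 22y) = -792.
Completing the square gives 13(x + 6)² + 3(y - 11)² = -792 + 468 + 363 = 39.
Dividing both sides by 39: (x + 6)²/3 + (y - 11)²/13 = 1
Ellipse, center (-6, 11), major axis vertical; a² = 13, b² = 3.
c² = a² - b² = 13 - 3 = 10, so c = √10.
Foci lie on the vertical axis through the center: (h, k ± c).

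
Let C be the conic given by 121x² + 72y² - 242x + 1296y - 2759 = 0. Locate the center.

(1, -9)

Group: 121(x² - 2x) + 72(y² + 18y) = 2759
Complete the square in x and y: 121(x - 1)² + 72(y + 9)² = 2759 + 121 + 5832 = 8712
Divide by 8712: (x - 1)²/72 + (y + 9)²/121 = 1
Ellipse with center (1, -9).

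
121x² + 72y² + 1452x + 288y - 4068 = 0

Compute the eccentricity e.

e = 7/11

Collect terms: 121(x² + 12x) + 72(y² + 4y) = 4068
121(x + 6)² + 72(y + 2)² = 4068 + 4356 + 288 = 8712
Divide through by 8712 to get (x + 6)²/72 + (y + 2)²/121 = 1.
Ellipse, center (-6, -2), major axis vertical; a² = 121, b² = 72.
c² = a² - b² = 49, so c = 7.
e = c/a = 7/11.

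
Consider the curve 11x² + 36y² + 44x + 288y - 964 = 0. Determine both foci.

Collect terms: 11(x² + 4x) + 36(y² + 8y) = 964
Complete the square: 11(x + 2)² + 36(y + 4)² = 964 + 44 + 576 = 1584
Divide through by 1584 to get (x + 2)²/144 + (y + 4)²/44 = 1.
Ellipse, center (-2, -4), major axis horizontal; a² = 144, b² = 44.
c² = a² - b² = 144 - 44 = 100, so c = 10.
Foci lie on the horizontal axis through the center: (h ± c, k).

(-12, -4) and (8, -4)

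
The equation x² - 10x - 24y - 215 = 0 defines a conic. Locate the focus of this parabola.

(5, -4)

Only x is squared. Complete the square in x: (x - 5)² = 24(y + 10).
Vertex (5, -10); 4p = 24 so p = 6. Opens up.
Focus is p units from the vertex along the axis: (h, k + p).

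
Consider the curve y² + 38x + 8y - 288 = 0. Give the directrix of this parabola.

x = 35/2

Only y is squared. Complete the square in y: (y + 4)² = -38(x - 8).
Vertex (8, -4); 4p = -38 so p = -19/2. Opens left.
Directrix is the vertical line x = h − p = 8 − (-19/2) = 35/2.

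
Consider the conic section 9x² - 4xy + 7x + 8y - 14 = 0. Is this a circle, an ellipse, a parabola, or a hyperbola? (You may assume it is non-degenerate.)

hyperbola

A = 9, B = -4, C = 0.
Discriminant B² − 4AC = (-4)² − 4·9·0 = 16.
B² − 4AC > 0 ⇒ hyperbola.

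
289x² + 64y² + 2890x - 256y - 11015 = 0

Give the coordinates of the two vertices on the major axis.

Group the x- and y-terms: 289(x² + 10x) + 64(y² - 4y) = 11015
289(x + 5)² + 64(y - 2)² = 11015 + 7225 + 256 = 18496
Divide through by 18496 to get (x + 5)²/64 + (y - 2)²/289 = 1.
Ellipse, center (-5, 2), major axis vertical; a² = 289, b² = 64.
a = 17. Vertices at (h, k ± a).

(-5, -15) and (-5, 19)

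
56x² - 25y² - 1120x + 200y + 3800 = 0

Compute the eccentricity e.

Collect terms: 56(x² - 20x) -25(y² - 8y) = -3800
Completing the square gives 56(x - 10)² -25(y - 4)² = -3800 + 5600 - 400 = 1400.
Divide through by 1400 to get (x - 10)²/25 - (y - 4)²/56 = 1.
Hyperbola, center (10, 4), transverse axis horizontal; a² = 25, b² = 56.
c² = a² + b² = 81, so c = 9.
e = c/a = 9/5.

e = 9/5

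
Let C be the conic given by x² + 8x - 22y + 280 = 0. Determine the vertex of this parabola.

(-4, 12)

Only x is squared. Complete the square in x: (x + 4)² = 22(y - 12).
Vertex (-4, 12); 4p = 22 so p = 11/2. Opens up.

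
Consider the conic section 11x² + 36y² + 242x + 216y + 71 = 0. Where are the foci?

Rearranging, 11(x² + 22x) + 36(y² + 6y) = -71.
Complete the square: 11(x + 11)² + 36(y + 3)² = -71 + 1331 + 324 = 1584
Divide by 1584: (x + 11)²/144 + (y + 3)²/44 = 1
Ellipse, center (-11, -3), major axis horizontal; a² = 144, b² = 44.
c² = a² - b² = 144 - 44 = 100, so c = 10.
Foci lie on the horizontal axis through the center: (h ± c, k).

(-21, -3) and (-1, -3)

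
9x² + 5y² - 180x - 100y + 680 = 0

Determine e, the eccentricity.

Group: 9(x² - 20x) + 5(y² - 20y) = -680
Completing the square gives 9(x - 10)² + 5(y - 10)² = -680 + 900 + 500 = 720.
Divide by 720: (x - 10)²/80 + (y - 10)²/144 = 1
Ellipse, center (10, 10), major axis vertical; a² = 144, b² = 80.
c² = a² - b² = 64, so c = 8.
e = c/a = 8/12 = 2/3.

e = 2/3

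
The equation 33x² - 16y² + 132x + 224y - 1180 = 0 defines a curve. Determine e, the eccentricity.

33(x² + 4x) -16(y² - 14y) = 1180
Complete the square in x and y: 33(x + 2)² -16(y - 7)² = 1180 + 132 - 784 = 528
Divide by 528: (x + 2)²/16 - (y - 7)²/33 = 1
Hyperbola, center (-2, 7), transverse axis horizontal; a² = 16, b² = 33.
c² = a² + b² = 49, so c = 7.
e = c/a = 7/4.

e = 7/4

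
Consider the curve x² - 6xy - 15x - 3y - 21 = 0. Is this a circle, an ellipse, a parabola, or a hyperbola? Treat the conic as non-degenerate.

A = 1, B = -6, C = 0.
Discriminant B² − 4AC = (-6)² − 4·1·0 = 36.
B² − 4AC > 0 ⇒ hyperbola.

hyperbola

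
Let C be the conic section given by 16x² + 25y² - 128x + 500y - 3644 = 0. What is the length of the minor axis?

Group the x- and y-terms: 16(x² - 8x) + 25(y² + 20y) = 3644
16(x - 4)² + 25(y + 10)² = 3644 + 256 + 2500 = 6400
Divide through by 6400 to get (x - 4)²/400 + (y + 10)²/256 = 1.
Ellipse, center (4, -10), major axis horizontal; a² = 400, b² = 256.
b² = 256 so b = 16; the minor axis has length 2b = 32.

32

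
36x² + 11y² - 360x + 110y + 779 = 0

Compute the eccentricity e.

e = 5/6

36(x² - 10x) + 11(y² + 10y) = -779
36(x - 5)² + 11(y + 5)² = -779 + 900 + 275 = 396
Divide through by 396 to get (x - 5)²/11 + (y + 5)²/36 = 1.
Ellipse, center (5, -5), major axis vertical; a² = 36, b² = 11.
c² = a² - b² = 25, so c = 5.
e = c/a = 5/6.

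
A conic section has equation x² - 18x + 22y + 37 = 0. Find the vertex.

Only x is squared. Complete the square in x: (x - 9)² = -22(y - 2).
Vertex (9, 2); 4p = -22 so p = -11/2. Opens down.

(9, 2)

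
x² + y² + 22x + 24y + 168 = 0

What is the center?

Group the x- and y-terms: (x² + 22x) + (y² + 24y) = -168
Complete the square: (x + 11)² + (y + 12)² = -168 + 121 + 144 = 97
So (x + 11)² + (y + 12)² = 97.
Circle centered at (-11, -12) with r² = 97.

(-11, -12)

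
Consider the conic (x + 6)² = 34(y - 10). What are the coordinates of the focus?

Vertex (-6, 10); 4p = 34 so p = 17/2. Opens up.
Focus is p units from the vertex along the axis: (h, k + p).

(-6, 37/2)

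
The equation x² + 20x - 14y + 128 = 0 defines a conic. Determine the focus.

(-10, 11/2)

Only x is squared. Complete the square in x: (x + 10)² = 14(y - 2).
Vertex (-10, 2); 4p = 14 so p = 7/2. Opens up.
Focus is p units from the vertex along the axis: (h, k + p).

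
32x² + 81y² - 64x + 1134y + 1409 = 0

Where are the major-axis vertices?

32(x² - 2x) + 81(y² + 14y) = -1409
Completing the square gives 32(x - 1)² + 81(y + 7)² = -1409 + 32 + 3969 = 2592.
Divide through by 2592 to get (x - 1)²/81 + (y + 7)²/32 = 1.
Ellipse, center (1, -7), major axis horizontal; a² = 81, b² = 32.
a = 9. Vertices at (h ± a, k).

(-8, -7) and (10, -7)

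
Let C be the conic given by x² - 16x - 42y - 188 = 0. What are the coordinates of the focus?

(8, 9/2)

Only x is squared. Complete the square in x: (x - 8)² = 42(y + 6).
Vertex (8, -6); 4p = 42 so p = 21/2. Opens up.
Focus is p units from the vertex along the axis: (h, k + p).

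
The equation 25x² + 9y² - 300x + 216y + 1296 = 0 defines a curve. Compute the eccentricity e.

25(x² - 12x) + 9(y² + 24y) = -1296
25(x - 6)² + 9(y + 12)² = -1296 + 900 + 1296 = 900
Divide by 900: (x - 6)²/36 + (y + 12)²/100 = 1
Ellipse, center (6, -12), major axis vertical; a² = 100, b² = 36.
c² = a² - b² = 64, so c = 8.
e = c/a = 8/10 = 4/5.

e = 4/5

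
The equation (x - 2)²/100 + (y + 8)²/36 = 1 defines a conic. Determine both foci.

(-6, -8) and (10, -8)

Center (2, -8). The larger denominator 100 sits under the x-term, so the major axis is horizontal; a² = 100, b² = 36.
c² = a² - b² = 100 - 36 = 64, so c = 8.
Foci lie on the horizontal axis through the center: (h ± c, k).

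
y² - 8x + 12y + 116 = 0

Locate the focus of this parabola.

Only y is squared. Complete the square in y: (y + 6)² = 8(x - 10).
Vertex (10, -6); 4p = 8 so p = 2. Opens right.
Focus is p units from the vertex along the axis: (h + p, k).

(12, -6)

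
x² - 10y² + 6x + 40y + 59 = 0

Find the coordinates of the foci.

Rearranging, (x² + 6x) -10(y² - 4y) = -59.
Complete the square: (x + 3)² -10(y - 2)² = -59 + 9 - 40 = -90
Divide through by -90 to get (y - 2)²/9 - (x + 3)²/90 = 1.
Hyperbola, center (-3, 2), transverse axis vertical; a² = 9, b² = 90.
c² = a² + b² = 9 + 90 = 99, so c = 3√11.
Foci lie on the vertical axis through the center: (h, k ± c).

(-3, 2 - 3√11) and (-3, 2 + 3√11)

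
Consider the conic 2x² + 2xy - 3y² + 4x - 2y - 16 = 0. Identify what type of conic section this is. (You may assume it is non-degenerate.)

hyperbola

A = 2, B = 2, C = -3.
Discriminant B² − 4AC = 2² − 4·2·(-3) = 28.
B² − 4AC > 0 ⇒ hyperbola.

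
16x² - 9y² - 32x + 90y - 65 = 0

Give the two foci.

(1, 0) and (1, 10)

Collect terms: 16(x² - 2x) -9(y² - 10y) = 65
Completing the square gives 16(x - 1)² -9(y - 5)² = 65 + 16 - 225 = -144.
Divide by -144: (y - 5)²/16 - (x - 1)²/9 = 1
Hyperbola, center (1, 5), transverse axis vertical; a² = 16, b² = 9.
c² = a² + b² = 16 + 9 = 25, so c = 5.
Foci lie on the vertical axis through the center: (h, k ± c).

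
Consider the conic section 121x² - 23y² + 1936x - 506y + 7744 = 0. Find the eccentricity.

Group the x- and y-terms: 121(x² + 16x) -23(y² + 22y) = -7744
Completing the square gives 121(x + 8)² -23(y + 11)² = -7744 + 7744 - 2783 = -2783.
Dividing both sides by -2783: (y + 11)²/121 - (x + 8)²/23 = 1
Hyperbola, center (-8, -11), transverse axis vertical; a² = 121, b² = 23.
c² = a² + b² = 144, so c = 12.
e = c/a = 12/11.

e = 12/11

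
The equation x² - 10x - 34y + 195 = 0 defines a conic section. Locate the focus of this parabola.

Only x is squared. Complete the square in x: (x - 5)² = 34(y - 5).
Vertex (5, 5); 4p = 34 so p = 17/2. Opens up.
Focus is p units from the vertex along the axis: (h, k + p).

(5, 27/2)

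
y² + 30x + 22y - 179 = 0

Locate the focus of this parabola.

(5/2, -11)

Only y is squared. Complete the square in y: (y + 11)² = -30(x - 10).
Vertex (10, -11); 4p = -30 so p = -15/2. Opens left.
Focus is p units from the vertex along the axis: (h + p, k).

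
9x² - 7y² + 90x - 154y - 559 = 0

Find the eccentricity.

Group: 9(x² + 10x) -7(y² + 22y) = 559
Completing the square gives 9(x + 5)² -7(y + 11)² = 559 + 225 - 847 = -63.
Dividing both sides by -63: (y + 11)²/9 - (x + 5)²/7 = 1
Hyperbola, center (-5, -11), transverse axis vertical; a² = 9, b² = 7.
c² = a² + b² = 16, so c = 4.
e = c/a = 4/3.

e = 4/3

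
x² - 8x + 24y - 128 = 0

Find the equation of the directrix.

y = 12

Only x is squared. Complete the square in x: (x - 4)² = -24(y - 6).
Vertex (4, 6); 4p = -24 so p = -6. Opens down.
Directrix is the horizontal line y = k − p = 6 − (-6) = 12.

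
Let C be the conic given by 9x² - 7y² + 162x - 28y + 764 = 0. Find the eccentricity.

e = 4/3

Rearranging, 9(x² + 18x) -7(y² + 4y) = -764.
Completing the square gives 9(x + 9)² -7(y + 2)² = -764 + 729 - 28 = -63.
Divide through by -63 to get (y + 2)²/9 - (x + 9)²/7 = 1.
Hyperbola, center (-9, -2), transverse axis vertical; a² = 9, b² = 7.
c² = a² + b² = 16, so c = 4.
e = c/a = 4/3.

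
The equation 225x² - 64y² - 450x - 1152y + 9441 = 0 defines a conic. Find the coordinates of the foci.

225(x² - 2x) -64(y² + 18y) = -9441
Complete the square in x and y: 225(x - 1)² -64(y + 9)² = -9441 + 225 - 5184 = -14400
Divide through by -14400 to get (y + 9)²/225 - (x - 1)²/64 = 1.
Hyperbola, center (1, -9), transverse axis vertical; a² = 225, b² = 64.
c² = a² + b² = 225 + 64 = 289, so c = 17.
Foci lie on the vertical axis through the center: (h, k ± c).

(1, -26) and (1, 8)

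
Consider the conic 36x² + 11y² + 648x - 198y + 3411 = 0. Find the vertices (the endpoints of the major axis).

Group: 36(x² + 18x) + 11(y² - 18y) = -3411
Completing the square gives 36(x + 9)² + 11(y - 9)² = -3411 + 2916 + 891 = 396.
Divide by 396: (x + 9)²/11 + (y - 9)²/36 = 1
Ellipse, center (-9, 9), major axis vertical; a² = 36, b² = 11.
a = 6. Vertices at (h, k ± a).

(-9, 3) and (-9, 15)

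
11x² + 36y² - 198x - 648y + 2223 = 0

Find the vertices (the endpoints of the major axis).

Group the x- and y-terms: 11(x² - 18x) + 36(y² - 18y) = -2223
Completing the square gives 11(x - 9)² + 36(y - 9)² = -2223 + 891 + 2916 = 1584.
Divide through by 1584 to get (x - 9)²/144 + (y - 9)²/44 = 1.
Ellipse, center (9, 9), major axis horizontal; a² = 144, b² = 44.
a = 12. Vertices at (h ± a, k).

(-3, 9) and (21, 9)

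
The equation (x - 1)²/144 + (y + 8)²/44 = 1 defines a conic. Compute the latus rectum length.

22/3

Center (1, -8). The larger denominator 144 sits under the x-term, so the major axis is horizontal; a² = 144, b² = 44.
Latus rectum length = 2b²/a = 2·44/12 = 22/3.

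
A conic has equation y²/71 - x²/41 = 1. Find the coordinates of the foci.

Center (0, 0). The positive term is the y-term, so the transverse axis is vertical; a² = 71, b² = 41.
c² = a² + b² = 71 + 41 = 112, so c = 4√7.
Foci lie on the vertical axis through the center: (h, k ± c).

(0, 0 - 4√7) and (0, 0 + 4√7)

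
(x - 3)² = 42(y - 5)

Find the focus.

(3, 31/2)

Vertex (3, 5); 4p = 42 so p = 21/2. Opens up.
Focus is p units from the vertex along the axis: (h, k + p).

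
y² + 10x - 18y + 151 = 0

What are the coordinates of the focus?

Only y is squared. Complete the square in y: (y - 9)² = -10(x + 7).
Vertex (-7, 9); 4p = -10 so p = -5/2. Opens left.
Focus is p units from the vertex along the axis: (h + p, k).

(-19/2, 9)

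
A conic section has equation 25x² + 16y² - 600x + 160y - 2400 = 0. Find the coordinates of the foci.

(12, -17) and (12, 7)

Group the x- and y-terms: 25(x² - 24x) + 16(y² + 10y) = 2400
Completing the square gives 25(x - 12)² + 16(y + 5)² = 2400 + 3600 + 400 = 6400.
Dividing both sides by 6400: (x - 12)²/256 + (y + 5)²/400 = 1
Ellipse, center (12, -5), major axis vertical; a² = 400, b² = 256.
c² = a² - b² = 400 - 256 = 144, so c = 12.
Foci lie on the vertical axis through the center: (h, k ± c).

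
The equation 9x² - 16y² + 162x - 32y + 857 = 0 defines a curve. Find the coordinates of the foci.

Group the x- and y-terms: 9(x² + 18x) -16(y² + 2y) = -857
Completing the square gives 9(x + 9)² -16(y + 1)² = -857 + 729 - 16 = -144.
Divide by -144: (y + 1)²/9 - (x + 9)²/16 = 1
Hyperbola, center (-9, -1), transverse axis vertical; a² = 9, b² = 16.
c² = a² + b² = 9 + 16 = 25, so c = 5.
Foci lie on the vertical axis through the center: (h, k ± c).

(-9, -6) and (-9, 4)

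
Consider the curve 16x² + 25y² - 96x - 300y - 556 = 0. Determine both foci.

Collect terms: 16(x² - 6x) + 25(y² - 12y) = 556
Complete the square: 16(x - 3)² + 25(y - 6)² = 556 + 144 + 900 = 1600
Dividing both sides by 1600: (x - 3)²/100 + (y - 6)²/64 = 1
Ellipse, center (3, 6), major axis horizontal; a² = 100, b² = 64.
c² = a² - b² = 100 - 64 = 36, so c = 6.
Foci lie on the horizontal axis through the center: (h ± c, k).

(-3, 6) and (9, 6)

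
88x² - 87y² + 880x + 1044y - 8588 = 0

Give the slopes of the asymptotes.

88(x² + 10x) -87(y² - 12y) = 8588
Complete the square in x and y: 88(x + 5)² -87(y - 6)² = 8588 + 2200 - 3132 = 7656
Dividing both sides by 7656: (x + 5)²/87 - (y - 6)²/88 = 1
Hyperbola, center (-5, 6), transverse axis horizontal; a² = 87, b² = 88.
For a horizontal hyperbola the asymptotes have slope ±b/a.
Here that is ±2√22/√87 = ±2√1914/87.

2√1914/87 and -2√1914/87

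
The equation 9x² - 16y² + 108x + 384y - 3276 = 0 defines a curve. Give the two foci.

Collect terms: 9(x² + 12x) -16(y² - 24y) = 3276
Complete the square in x and y: 9(x + 6)² -16(y - 12)² = 3276 + 324 - 2304 = 1296
Divide through by 1296 to get (x + 6)²/144 - (y - 12)²/81 = 1.
Hyperbola, center (-6, 12), transverse axis horizontal; a² = 144, b² = 81.
c² = a² + b² = 144 + 81 = 225, so c = 15.
Foci lie on the horizontal axis through the center: (h ± c, k).

(-21, 12) and (9, 12)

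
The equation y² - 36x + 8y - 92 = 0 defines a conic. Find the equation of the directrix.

Only y is squared. Complete the square in y: (y + 4)² = 36(x + 3).
Vertex (-3, -4); 4p = 36 so p = 9. Opens right.
Directrix is the vertical line x = h − p = -3 − (9) = -12.

x = -12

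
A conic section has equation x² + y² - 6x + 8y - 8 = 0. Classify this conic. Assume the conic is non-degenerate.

circle

No xy term. Coefficients of x² and y² are A = 1, C = 1.
A = C (same sign) ⇒ circle.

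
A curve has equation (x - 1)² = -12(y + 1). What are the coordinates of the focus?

(1, -4)

Vertex (1, -1); 4p = -12 so p = -3. Opens down.
Focus is p units from the vertex along the axis: (h, k + p).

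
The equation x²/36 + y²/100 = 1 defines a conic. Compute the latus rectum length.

36/5

Center (0, 0). The larger denominator 100 sits under the y-term, so the major axis is vertical; a² = 100, b² = 36.
Latus rectum length = 2b²/a = 2·36/10 = 36/5.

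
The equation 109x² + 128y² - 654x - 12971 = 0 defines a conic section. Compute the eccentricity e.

e = √38/16

Group: 109(x² - 6x) + 128y² = 12971
109(x - 3)² + 128y² = 12971 + 981 + 0 = 13952
Divide through by 13952 to get (x - 3)²/128 + y²/109 = 1.
Ellipse, center (3, 0), major axis horizontal; a² = 128, b² = 109.
c² = a² - b² = 19, so c = √19.
e = c/a = √19/8√2 = √38/16.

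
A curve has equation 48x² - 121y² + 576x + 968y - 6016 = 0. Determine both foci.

Collect terms: 48(x² + 12x) -121(y² - 8y) = 6016
Completing the square gives 48(x + 6)² -121(y - 4)² = 6016 + 1728 - 1936 = 5808.
Divide through by 5808 to get (x + 6)²/121 - (y - 4)²/48 = 1.
Hyperbola, center (-6, 4), transverse axis horizontal; a² = 121, b² = 48.
c² = a² + b² = 121 + 48 = 169, so c = 13.
Foci lie on the horizontal axis through the center: (h ± c, k).

(-19, 4) and (7, 4)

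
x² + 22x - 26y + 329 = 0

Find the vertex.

Only x is squared. Complete the square in x: (x + 11)² = 26(y - 8).
Vertex (-11, 8); 4p = 26 so p = 13/2. Opens up.

(-11, 8)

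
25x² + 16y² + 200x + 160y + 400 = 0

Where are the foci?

(-4, -8) and (-4, -2)

Group: 25(x² + 8x) + 16(y² + 10y) = -400
Complete the square: 25(x + 4)² + 16(y + 5)² = -400 + 400 + 400 = 400
Divide through by 400 to get (x + 4)²/16 + (y + 5)²/25 = 1.
Ellipse, center (-4, -5), major axis vertical; a² = 25, b² = 16.
c² = a² - b² = 25 - 16 = 9, so c = 3.
Foci lie on the vertical axis through the center: (h, k ± c).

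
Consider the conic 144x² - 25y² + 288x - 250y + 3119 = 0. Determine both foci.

(-1, -18) and (-1, 8)

Group: 144(x² + 2x) -25(y² + 10y) = -3119
144(x + 1)² -25(y + 5)² = -3119 + 144 - 625 = -3600
Divide through by -3600 to get (y + 5)²/144 - (x + 1)²/25 = 1.
Hyperbola, center (-1, -5), transverse axis vertical; a² = 144, b² = 25.
c² = a² + b² = 144 + 25 = 169, so c = 13.
Foci lie on the vertical axis through the center: (h, k ± c).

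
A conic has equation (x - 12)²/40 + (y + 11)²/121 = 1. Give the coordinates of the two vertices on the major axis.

Center (12, -11). The larger denominator 121 sits under the y-term, so the major axis is vertical; a² = 121, b² = 40.
a = 11. Vertices at (h, k ± a).

(12, -22) and (12, 0)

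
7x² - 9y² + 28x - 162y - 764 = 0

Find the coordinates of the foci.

Group the x- and y-terms: 7(x² + 4x) -9(y² + 18y) = 764
Complete the square: 7(x + 2)² -9(y + 9)² = 764 + 28 - 729 = 63
Dividing both sides by 63: (x + 2)²/9 - (y + 9)²/7 = 1
Hyperbola, center (-2, -9), transverse axis horizontal; a² = 9, b² = 7.
c² = a² + b² = 9 + 7 = 16, so c = 4.
Foci lie on the horizontal axis through the center: (h ± c, k).

(-6, -9) and (2, -9)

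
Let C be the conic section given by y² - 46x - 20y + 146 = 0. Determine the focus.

Only y is squared. Complete the square in y: (y - 10)² = 46(x - 1).
Vertex (1, 10); 4p = 46 so p = 23/2. Opens right.
Focus is p units from the vertex along the axis: (h + p, k).

(25/2, 10)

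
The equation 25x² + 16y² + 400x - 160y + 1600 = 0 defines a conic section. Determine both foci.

(-8, 2) and (-8, 8)

Group the x- and y-terms: 25(x² + 16x) + 16(y² - 10y) = -1600
Completing the square gives 25(x + 8)² + 16(y - 5)² = -1600 + 1600 + 400 = 400.
Dividing both sides by 400: (x + 8)²/16 + (y - 5)²/25 = 1
Ellipse, center (-8, 5), major axis vertical; a² = 25, b² = 16.
c² = a² - b² = 25 - 16 = 9, so c = 3.
Foci lie on the vertical axis through the center: (h, k ± c).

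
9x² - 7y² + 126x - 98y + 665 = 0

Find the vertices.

(-7, -16) and (-7, 2)

Rearranging, 9(x² + 14x) -7(y² + 14y) = -665.
Complete the square: 9(x + 7)² -7(y + 7)² = -665 + 441 - 343 = -567
Dividing both sides by -567: (y + 7)²/81 - (x + 7)²/63 = 1
Hyperbola, center (-7, -7), transverse axis vertical; a² = 81, b² = 63.
a = 9. Vertices at (h, k ± a).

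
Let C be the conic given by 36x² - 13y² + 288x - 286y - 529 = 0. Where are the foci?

Rearranging, 36(x² + 8x) -13(y² + 22y) = 529.
36(x + 4)² -13(y + 11)² = 529 + 576 - 1573 = -468
Divide by -468: (y + 11)²/36 - (x + 4)²/13 = 1
Hyperbola, center (-4, -11), transverse axis vertical; a² = 36, b² = 13.
c² = a² + b² = 36 + 13 = 49, so c = 7.
Foci lie on the vertical axis through the center: (h, k ± c).

(-4, -18) and (-4, -4)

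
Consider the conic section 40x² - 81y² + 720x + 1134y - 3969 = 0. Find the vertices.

(-18, 7) and (0, 7)

Group the x- and y-terms: 40(x² + 18x) -81(y² - 14y) = 3969
Complete the square: 40(x + 9)² -81(y - 7)² = 3969 + 3240 - 3969 = 3240
Divide by 3240: (x + 9)²/81 - (y - 7)²/40 = 1
Hyperbola, center (-9, 7), transverse axis horizontal; a² = 81, b² = 40.
a = 9. Vertices at (h ± a, k).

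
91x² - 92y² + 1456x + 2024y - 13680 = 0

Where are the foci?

(-8 - √183, 11) and (-8 + √183, 11)

Group: 91(x² + 16x) -92(y² - 22y) = 13680
Completing the square gives 91(x + 8)² -92(y - 11)² = 13680 + 5824 - 11132 = 8372.
Divide through by 8372 to get (x + 8)²/92 - (y - 11)²/91 = 1.
Hyperbola, center (-8, 11), transverse axis horizontal; a² = 92, b² = 91.
c² = a² + b² = 92 + 91 = 183, so c = √183.
Foci lie on the horizontal axis through the center: (h ± c, k).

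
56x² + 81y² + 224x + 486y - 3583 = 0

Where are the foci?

56(x² + 4x) + 81(y² + 6y) = 3583
Complete the square in x and y: 56(x + 2)² + 81(y + 3)² = 3583 + 224 + 729 = 4536
Divide through by 4536 to get (x + 2)²/81 + (y + 3)²/56 = 1.
Ellipse, center (-2, -3), major axis horizontal; a² = 81, b² = 56.
c² = a² - b² = 81 - 56 = 25, so c = 5.
Foci lie on the horizontal axis through the center: (h ± c, k).

(-7, -3) and (3, -3)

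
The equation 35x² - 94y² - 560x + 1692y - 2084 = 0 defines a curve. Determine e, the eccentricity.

Rearranging, 35(x² - 16x) -94(y² - 18y) = 2084.
Complete the square in x and y: 35(x - 8)² -94(y - 9)² = 2084 + 2240 - 7614 = -3290
Divide by -3290: (y - 9)²/35 - (x - 8)²/94 = 1
Hyperbola, center (8, 9), transverse axis vertical; a² = 35, b² = 94.
c² = a² + b² = 129, so c = √129.
e = c/a = √129/√35 = √4515/35.

e = √4515/35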